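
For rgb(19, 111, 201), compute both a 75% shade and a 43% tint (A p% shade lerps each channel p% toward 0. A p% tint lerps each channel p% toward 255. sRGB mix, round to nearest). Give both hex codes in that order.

75% shade:
  R: 19 + 0.75×(0−19) = 19 − 14.25 = 4.75 → 5
  G: 111 − 83.25 = 27.75 → 28
  B: 201 − 150.75 = 50.25 → 50
  → #051C32
43% tint:
  R: 19 + 0.43×(255−19) = 19 + 101.48 = 120.48 → 120
  G: 111 + 0.43×(255−111) = 111 + 61.92 = 172.92 → 173
  B: 201 + 23.22 = 224.22 → 224
  → #78ADE0

#051C32, #78ADE0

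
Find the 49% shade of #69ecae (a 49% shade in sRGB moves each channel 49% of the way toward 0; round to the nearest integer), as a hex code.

#69ecae is rgb(105, 236, 174).
A 49% shade moves each channel 49% toward 0:
  R: 105 − 51.45 = 53.55 → 54
  G: 236 − 115.64 = 120.36 → 120
  B: 174 + 0.49×(0−174) = 174 − 85.26 = 88.74 → 89
rgb(54, 120, 89) = #367859.

#367859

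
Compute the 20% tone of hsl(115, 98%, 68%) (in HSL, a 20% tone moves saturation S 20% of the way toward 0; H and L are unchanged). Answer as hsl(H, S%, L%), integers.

S moves 20% from 98 toward 0: 98 − 19.6 = 78.4 → 78.
H and L are unchanged.

hsl(115, 78%, 68%)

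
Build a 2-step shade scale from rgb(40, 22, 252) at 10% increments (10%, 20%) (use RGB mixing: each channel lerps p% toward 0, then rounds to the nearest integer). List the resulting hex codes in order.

10%: (40 − 4 = 36→36, 22 − 2.2 = 19.8→20, 252 − 25.2 = 226.8→227) → #2414E3
20%: (40 − 8 = 32→32, 22 − 4.4 = 17.6→18, 252 − 50.4 = 201.6→202) → #2012CA

#2414E3, #2012CA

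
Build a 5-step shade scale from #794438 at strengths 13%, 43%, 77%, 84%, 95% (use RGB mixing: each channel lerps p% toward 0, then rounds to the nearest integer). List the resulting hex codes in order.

#693b31, #452720, #1c100d, #130b09, #060303

#794438 is rgb(121, 68, 56).
13%: (121 − 15.73 = 105.27→105, 68 − 8.84 = 59.16→59, 56 − 7.28 = 48.72→49) → #693b31
43%: (121 − 52.03 = 68.97→69, 68 − 29.24 = 38.76→39, 56 − 24.08 = 31.92→32) → #452720
77%: (121 − 93.17 = 27.83→28, 68 − 52.36 = 15.64→16, 56 − 43.12 = 12.88→13) → #1c100d
84%: (121 − 101.64 = 19.36→19, 68 − 57.12 = 10.88→11, 56 − 47.04 = 8.96→9) → #130b09
95%: (121 − 114.95 = 6.05→6, 68 − 64.6 = 3.4→3, 56 − 53.2 = 2.8→3) → #060303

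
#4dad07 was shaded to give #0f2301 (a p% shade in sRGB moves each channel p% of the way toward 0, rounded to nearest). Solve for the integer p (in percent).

80%

#4dad07 is rgb(77, 173, 7); #0f2301 is rgb(15, 35, 1).
On the G channel (widest range): 35 ≈ 173 + (p/100)(0 − 173), so p ≈ 100×(35 − 173)/(0 − 173) = -13800/-173 = 79.77.
p = 80 reproduces all three channels after rounding.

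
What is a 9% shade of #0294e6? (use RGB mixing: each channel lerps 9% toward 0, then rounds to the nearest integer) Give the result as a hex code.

#0287d1

#0294e6 is rgb(2, 148, 230).
A 9% shade moves each channel 9% toward 0:
  R: 2 + 0.09×(0−2) = 2 − 0.18 = 1.82 → 2
  G: 148 − 13.32 = 134.68 → 135
  B: 230 − 20.7 = 209.3 → 209
rgb(2, 135, 209) = #0287d1.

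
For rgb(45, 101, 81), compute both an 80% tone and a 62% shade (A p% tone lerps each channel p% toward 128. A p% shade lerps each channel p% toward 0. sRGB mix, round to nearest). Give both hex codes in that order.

80% tone:
  R: 45 + 0.8×(128−45) = 45 + 66.4 = 111.4 → 111
  G: 101 + 0.8×(128−101) = 101 + 21.6 = 122.6 → 123
  B: 81 + 0.8×(128−81) = 81 + 37.6 = 118.6 → 119
  → #6F7B77
62% shade:
  R: 45 − 27.9 = 17.1 → 17
  G: 101 − 62.62 = 38.38 → 38
  B: 81 − 50.22 = 30.78 → 31
  → #11261F

#6F7B77, #11261F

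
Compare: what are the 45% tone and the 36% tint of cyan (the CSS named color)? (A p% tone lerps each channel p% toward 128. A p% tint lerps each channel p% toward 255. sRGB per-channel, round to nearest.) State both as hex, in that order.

CSS cyan is rgb(0, 255, 255).
45% tone:
  R: 0 + 57.6 = 57.6 → 58
  G: 255 + 0.45×(128−255) = 255 − 57.15 = 197.85 → 198
  B: 255 − 57.15 = 197.85 → 198
  → #3ac6c6
36% tint:
  R: 0 + 0.36×(255−0) = 0 + 91.8 = 91.8 → 92
  G: 255 + 0.36×(255−255) = 255 + 0 = 255 → 255
  B: 255 + 0.36×(255−255) = 255 + 0 = 255 → 255
  → #5cffff

#3ac6c6, #5cffff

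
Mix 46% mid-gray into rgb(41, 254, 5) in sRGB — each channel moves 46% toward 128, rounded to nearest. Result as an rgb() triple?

A 46% tone moves each channel 46% toward 128:
  R: 41 + 40.02 = 81.02 → 81
  G: 254 + 0.46×(128−254) = 254 − 57.96 = 196.04 → 196
  B: 5 + 0.46×(128−5) = 5 + 56.58 = 61.58 → 62

rgb(81, 196, 62)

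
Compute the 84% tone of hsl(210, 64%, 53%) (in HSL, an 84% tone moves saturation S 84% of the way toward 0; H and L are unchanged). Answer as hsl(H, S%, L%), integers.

S moves 84% from 64 toward 0: 64 − 53.76 = 10.24 → 10.
H and L are unchanged.

hsl(210, 10%, 53%)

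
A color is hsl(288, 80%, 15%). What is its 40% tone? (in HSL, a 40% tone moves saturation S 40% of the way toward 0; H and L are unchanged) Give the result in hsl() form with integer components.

hsl(288, 48%, 15%)

S moves 40% from 80 toward 0: 80 − 32 = 48 → 48.
H and L are unchanged.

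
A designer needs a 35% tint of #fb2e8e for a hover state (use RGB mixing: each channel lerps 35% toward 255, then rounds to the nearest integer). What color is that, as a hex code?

#fb2e8e is rgb(251, 46, 142).
Lerp each channel 35% toward 255:
  R: 251 + 0.35×(255−251) = 251 + 1.4 = 252.4 → 252
  G: 46 + 73.15 = 119.15 → 119
  B: 142 + 0.35×(255−142) = 142 + 39.55 = 181.55 → 182
rgb(252, 119, 182) = #fc77b6.

#fc77b6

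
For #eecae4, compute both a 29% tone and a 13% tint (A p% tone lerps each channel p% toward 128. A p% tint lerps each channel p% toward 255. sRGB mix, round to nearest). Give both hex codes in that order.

#ceb5c7, #f0d1e8

#eecae4 is rgb(238, 202, 228).
29% tone:
  R: 238 + 0.29×(128−238) = 238 − 31.9 = 206.1 → 206
  G: 202 − 21.46 = 180.54 → 181
  B: 228 − 29 = 199 → 199
  → #ceb5c7
13% tint:
  R: 238 + 0.13×(255−238) = 238 + 2.21 = 240.21 → 240
  G: 202 + 0.13×(255−202) = 202 + 6.89 = 208.89 → 209
  B: 228 + 0.13×(255−228) = 228 + 3.51 = 231.51 → 232
  → #f0d1e8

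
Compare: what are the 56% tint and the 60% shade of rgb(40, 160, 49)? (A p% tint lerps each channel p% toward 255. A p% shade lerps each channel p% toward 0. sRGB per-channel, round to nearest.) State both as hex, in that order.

56% tint:
  R: 40 + 0.56×(255−40) = 40 + 120.4 = 160.4 → 160
  G: 160 + 53.2 = 213.2 → 213
  B: 49 + 115.36 = 164.36 → 164
  → #a0d5a4
60% shade:
  R: 40 + 0.6×(0−40) = 40 − 24 = 16 → 16
  G: 160 − 96 = 64 → 64
  B: 49 − 29.4 = 19.6 → 20
  → #104014

#a0d5a4, #104014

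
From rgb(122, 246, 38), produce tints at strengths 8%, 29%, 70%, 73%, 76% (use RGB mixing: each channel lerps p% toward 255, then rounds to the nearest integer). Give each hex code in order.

8%: (122 + 10.64 = 132.64→133, 246 + 0.72 = 246.72→247, 38 + 17.36 = 55.36→55) → #85F737
29%: (122 + 38.57 = 160.57→161, 246 + 2.61 = 248.61→249, 38 + 62.93 = 100.93→101) → #A1F965
70%: (122 + 93.1 = 215.1→215, 246 + 6.3 = 252.3→252, 38 + 151.9 = 189.9→190) → #D7FCBE
73%: (122 + 97.09 = 219.09→219, 246 + 6.57 = 252.57→253, 38 + 158.41 = 196.41→196) → #DBFDC4
76%: (122 + 101.08 = 223.08→223, 246 + 6.84 = 252.84→253, 38 + 164.92 = 202.92→203) → #DFFDCB

#85F737, #A1F965, #D7FCBE, #DBFDC4, #DFFDCB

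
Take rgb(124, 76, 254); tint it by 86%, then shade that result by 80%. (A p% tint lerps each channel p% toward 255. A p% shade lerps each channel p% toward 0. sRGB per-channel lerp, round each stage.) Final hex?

#2F2E33

An 86% tint moves each channel 86% toward 255:
  R: 124 + 0.86×(255−124) = 124 + 112.66 = 236.66 → 237
  G: 76 + 0.86×(255−76) = 76 + 153.94 = 229.94 → 230
  B: 254 + 0.86×(255−254) = 254 + 0.86 = 254.86 → 255
After the tint: rgb(237, 230, 255) = #EDE6FF.
Lerp each channel 80% toward 0:
  R: 237 − 189.6 = 47.4 → 47
  G: 230 + 0.8×(0−230) = 230 − 184 = 46 → 46
  B: 255 + 0.8×(0−255) = 255 − 204 = 51 → 51
rgb(47, 46, 51) = #2F2E33.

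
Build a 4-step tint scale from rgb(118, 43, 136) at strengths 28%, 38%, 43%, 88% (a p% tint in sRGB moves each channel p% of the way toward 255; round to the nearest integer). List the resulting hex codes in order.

28%: (118 + 38.36 = 156.36→156, 43 + 59.36 = 102.36→102, 136 + 33.32 = 169.32→169) → #9C66A9
38%: (118 + 52.06 = 170.06→170, 43 + 80.56 = 123.56→124, 136 + 45.22 = 181.22→181) → #AA7CB5
43%: (118 + 58.91 = 176.91→177, 43 + 91.16 = 134.16→134, 136 + 51.17 = 187.17→187) → #B186BB
88%: (118 + 120.56 = 238.56→239, 43 + 186.56 = 229.56→230, 136 + 104.72 = 240.72→241) → #EFE6F1

#9C66A9, #AA7CB5, #B186BB, #EFE6F1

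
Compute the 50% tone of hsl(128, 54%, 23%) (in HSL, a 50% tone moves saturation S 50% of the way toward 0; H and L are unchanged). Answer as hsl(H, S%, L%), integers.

S moves 50% from 54 toward 0: 54 − 27 = 27 → 27.
H and L are unchanged.

hsl(128, 27%, 23%)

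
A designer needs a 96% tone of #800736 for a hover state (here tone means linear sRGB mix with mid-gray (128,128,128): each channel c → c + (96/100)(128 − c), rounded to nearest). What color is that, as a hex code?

#807b7d

#800736 is rgb(128, 7, 54).
Lerp each channel 96% toward 128:
  R: 128 + 0.96×(128−128) = 128 + 0 = 128 → 128
  G: 7 + 116.16 = 123.16 → 123
  B: 54 + 71.04 = 125.04 → 125
rgb(128, 123, 125) = #807b7d.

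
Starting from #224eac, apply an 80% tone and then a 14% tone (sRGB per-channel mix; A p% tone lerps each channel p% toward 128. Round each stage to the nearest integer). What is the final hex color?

#707788

#224eac is rgb(34, 78, 172).
An 80% tone moves each channel 80% toward 128:
  R: 34 + 75.2 = 109.2 → 109
  G: 78 + 0.8×(128−78) = 78 + 40 = 118 → 118
  B: 172 − 35.2 = 136.8 → 137
After the tone: rgb(109, 118, 137) = #6d7689.
Per channel, c → c + 0.14(128 − c):
  R: 109 + 0.14×(128−109) = 109 + 2.66 = 111.66 → 112
  G: 118 + 0.14×(128−118) = 118 + 1.4 = 119.4 → 119
  B: 137 + 0.14×(128−137) = 137 − 1.26 = 135.74 → 136
rgb(112, 119, 136) = #707788.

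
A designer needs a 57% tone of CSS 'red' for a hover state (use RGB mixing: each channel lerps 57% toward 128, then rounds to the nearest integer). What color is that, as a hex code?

#B74949

CSS red is rgb(255, 0, 0).
Per channel, c → c + 0.57(128 − c):
  R: 255 + 0.57×(128−255) = 255 − 72.39 = 182.61 → 183
  G: 0 + 72.96 = 72.96 → 73
  B: 0 + 72.96 = 72.96 → 73
rgb(183, 73, 73) = #B74949.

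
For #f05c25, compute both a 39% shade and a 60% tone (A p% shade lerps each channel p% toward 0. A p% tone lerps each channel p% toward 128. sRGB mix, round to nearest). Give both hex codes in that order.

#f05c25 is rgb(240, 92, 37).
39% shade:
  R: 240 + 0.39×(0−240) = 240 − 93.6 = 146.4 → 146
  G: 92 + 0.39×(0−92) = 92 − 35.88 = 56.12 → 56
  B: 37 + 0.39×(0−37) = 37 − 14.43 = 22.57 → 23
  → #923817
60% tone:
  R: 240 + 0.6×(128−240) = 240 − 67.2 = 172.8 → 173
  G: 92 + 0.6×(128−92) = 92 + 21.6 = 113.6 → 114
  B: 37 + 0.6×(128−37) = 37 + 54.6 = 91.6 → 92
  → #ad725c

#923817, #ad725c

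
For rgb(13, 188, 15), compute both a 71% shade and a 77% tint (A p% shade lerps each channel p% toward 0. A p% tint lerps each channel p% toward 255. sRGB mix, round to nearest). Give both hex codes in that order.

#043704, #c7f0c8

71% shade:
  R: 13 + 0.71×(0−13) = 13 − 9.23 = 3.77 → 4
  G: 188 − 133.48 = 54.52 → 55
  B: 15 + 0.71×(0−15) = 15 − 10.65 = 4.35 → 4
  → #043704
77% tint:
  R: 13 + 0.77×(255−13) = 13 + 186.34 = 199.34 → 199
  G: 188 + 51.59 = 239.59 → 240
  B: 15 + 0.77×(255−15) = 15 + 184.8 = 199.8 → 200
  → #c7f0c8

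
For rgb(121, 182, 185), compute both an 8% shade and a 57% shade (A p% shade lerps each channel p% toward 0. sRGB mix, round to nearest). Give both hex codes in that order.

8% shade:
  R: 121 + 0.08×(0−121) = 121 − 9.68 = 111.32 → 111
  G: 182 + 0.08×(0−182) = 182 − 14.56 = 167.44 → 167
  B: 185 + 0.08×(0−185) = 185 − 14.8 = 170.2 → 170
  → #6FA7AA
57% shade:
  R: 121 − 68.97 = 52.03 → 52
  G: 182 + 0.57×(0−182) = 182 − 103.74 = 78.26 → 78
  B: 185 + 0.57×(0−185) = 185 − 105.45 = 79.55 → 80
  → #344E50

#6FA7AA, #344E50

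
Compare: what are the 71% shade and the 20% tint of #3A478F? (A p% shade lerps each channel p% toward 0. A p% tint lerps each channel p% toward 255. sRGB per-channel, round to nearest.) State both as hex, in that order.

#3A478F is rgb(58, 71, 143).
71% shade:
  R: 58 + 0.71×(0−58) = 58 − 41.18 = 16.82 → 17
  G: 71 + 0.71×(0−71) = 71 − 50.41 = 20.59 → 21
  B: 143 + 0.71×(0−143) = 143 − 101.53 = 41.47 → 41
  → #111529
20% tint:
  R: 58 + 0.2×(255−58) = 58 + 39.4 = 97.4 → 97
  G: 71 + 0.2×(255−71) = 71 + 36.8 = 107.8 → 108
  B: 143 + 0.2×(255−143) = 143 + 22.4 = 165.4 → 165
  → #616CA5

#111529, #616CA5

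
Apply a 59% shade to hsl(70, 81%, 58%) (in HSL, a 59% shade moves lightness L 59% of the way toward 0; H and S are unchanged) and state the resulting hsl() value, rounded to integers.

L moves 59% from 58 toward 0: 58 − 34.22 = 23.78 → 24.
H and S are unchanged.

hsl(70, 81%, 24%)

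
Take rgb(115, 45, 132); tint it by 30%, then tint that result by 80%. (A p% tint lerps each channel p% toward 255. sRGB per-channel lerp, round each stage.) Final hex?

#ebe2ee

A 30% tint moves each channel 30% toward 255:
  R: 115 + 0.3×(255−115) = 115 + 42 = 157 → 157
  G: 45 + 0.3×(255−45) = 45 + 63 = 108 → 108
  B: 132 + 0.3×(255−132) = 132 + 36.9 = 168.9 → 169
After the tint: rgb(157, 108, 169) = #9d6ca9.
An 80% tint moves each channel 80% toward 255:
  R: 157 + 0.8×(255−157) = 157 + 78.4 = 235.4 → 235
  G: 108 + 0.8×(255−108) = 108 + 117.6 = 225.6 → 226
  B: 169 + 68.8 = 237.8 → 238
rgb(235, 226, 238) = #ebe2ee.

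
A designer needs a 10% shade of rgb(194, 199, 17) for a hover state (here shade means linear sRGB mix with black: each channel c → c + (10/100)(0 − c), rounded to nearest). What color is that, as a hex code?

#AFB30F

Per channel, c → c + 0.1(0 − c):
  R: 194 + 0.1×(0−194) = 194 − 19.4 = 174.6 → 175
  G: 199 + 0.1×(0−199) = 199 − 19.9 = 179.1 → 179
  B: 17 − 1.7 = 15.3 → 15
rgb(175, 179, 15) = #AFB30F.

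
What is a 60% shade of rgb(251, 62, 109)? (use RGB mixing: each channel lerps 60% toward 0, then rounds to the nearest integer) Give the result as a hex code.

#64192c

A 60% shade moves each channel 60% toward 0:
  R: 251 + 0.6×(0−251) = 251 − 150.6 = 100.4 → 100
  G: 62 + 0.6×(0−62) = 62 − 37.2 = 24.8 → 25
  B: 109 + 0.6×(0−109) = 109 − 65.4 = 43.6 → 44
rgb(100, 25, 44) = #64192c.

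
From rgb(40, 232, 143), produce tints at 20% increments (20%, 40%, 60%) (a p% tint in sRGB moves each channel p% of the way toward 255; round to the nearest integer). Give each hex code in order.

#53eda5, #7ef1bc, #a9f6d2

20%: (40 + 43 = 83→83, 232 + 4.6 = 236.6→237, 143 + 22.4 = 165.4→165) → #53eda5
40%: (40 + 86 = 126→126, 232 + 9.2 = 241.2→241, 143 + 44.8 = 187.8→188) → #7ef1bc
60%: (40 + 129 = 169→169, 232 + 13.8 = 245.8→246, 143 + 67.2 = 210.2→210) → #a9f6d2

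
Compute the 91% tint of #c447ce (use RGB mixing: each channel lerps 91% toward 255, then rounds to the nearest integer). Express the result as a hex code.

#faeefb

#c447ce is rgb(196, 71, 206).
Lerp each channel 91% toward 255:
  R: 196 + 53.69 = 249.69 → 250
  G: 71 + 0.91×(255−71) = 71 + 167.44 = 238.44 → 238
  B: 206 + 0.91×(255−206) = 206 + 44.59 = 250.59 → 251
rgb(250, 238, 251) = #faeefb.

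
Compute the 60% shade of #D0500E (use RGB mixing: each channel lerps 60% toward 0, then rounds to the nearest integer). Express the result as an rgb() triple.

#D0500E is rgb(208, 80, 14).
Per channel, c → c + 0.6(0 − c):
  R: 208 + 0.6×(0−208) = 208 − 124.8 = 83.2 → 83
  G: 80 − 48 = 32 → 32
  B: 14 + 0.6×(0−14) = 14 − 8.4 = 5.6 → 6

rgb(83, 32, 6)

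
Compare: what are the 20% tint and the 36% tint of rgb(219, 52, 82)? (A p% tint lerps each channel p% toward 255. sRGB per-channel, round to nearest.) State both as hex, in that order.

20% tint:
  R: 219 + 0.2×(255−219) = 219 + 7.2 = 226.2 → 226
  G: 52 + 0.2×(255−52) = 52 + 40.6 = 92.6 → 93
  B: 82 + 0.2×(255−82) = 82 + 34.6 = 116.6 → 117
  → #e25d75
36% tint:
  R: 219 + 12.96 = 231.96 → 232
  G: 52 + 0.36×(255−52) = 52 + 73.08 = 125.08 → 125
  B: 82 + 0.36×(255−82) = 82 + 62.28 = 144.28 → 144
  → #e87d90

#e25d75, #e87d90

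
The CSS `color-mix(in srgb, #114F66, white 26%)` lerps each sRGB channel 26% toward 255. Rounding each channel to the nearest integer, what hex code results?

#114F66 is rgb(17, 79, 102).
A 26% tint moves each channel 26% toward 255:
  R: 17 + 0.26×(255−17) = 17 + 61.88 = 78.88 → 79
  G: 79 + 0.26×(255−79) = 79 + 45.76 = 124.76 → 125
  B: 102 + 0.26×(255−102) = 102 + 39.78 = 141.78 → 142
rgb(79, 125, 142) = #4F7D8E.

#4F7D8E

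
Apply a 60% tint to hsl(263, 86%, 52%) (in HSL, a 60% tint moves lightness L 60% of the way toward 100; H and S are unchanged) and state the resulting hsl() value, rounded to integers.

hsl(263, 86%, 81%)

L moves 60% from 52 toward 100: 52 + 28.8 = 80.8 → 81.
H and S are unchanged.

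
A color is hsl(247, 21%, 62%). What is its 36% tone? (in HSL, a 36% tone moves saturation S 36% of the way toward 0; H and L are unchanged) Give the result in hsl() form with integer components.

S moves 36% from 21 toward 0: 21 − 7.56 = 13.44 → 13.
H and L are unchanged.

hsl(247, 13%, 62%)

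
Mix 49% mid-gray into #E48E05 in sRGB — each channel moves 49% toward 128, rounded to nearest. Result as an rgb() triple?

#E48E05 is rgb(228, 142, 5).
Per channel, c → c + 0.49(128 − c):
  R: 228 − 49 = 179 → 179
  G: 142 + 0.49×(128−142) = 142 − 6.86 = 135.14 → 135
  B: 5 + 0.49×(128−5) = 5 + 60.27 = 65.27 → 65

rgb(179, 135, 65)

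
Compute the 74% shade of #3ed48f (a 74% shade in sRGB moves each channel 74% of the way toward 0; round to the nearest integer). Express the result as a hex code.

#3ed48f is rgb(62, 212, 143).
A 74% shade moves each channel 74% toward 0:
  R: 62 − 45.88 = 16.12 → 16
  G: 212 + 0.74×(0−212) = 212 − 156.88 = 55.12 → 55
  B: 143 + 0.74×(0−143) = 143 − 105.82 = 37.18 → 37
rgb(16, 55, 37) = #103725.

#103725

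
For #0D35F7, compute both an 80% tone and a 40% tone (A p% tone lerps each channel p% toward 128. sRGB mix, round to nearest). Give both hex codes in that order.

#0D35F7 is rgb(13, 53, 247).
80% tone:
  R: 13 + 92 = 105 → 105
  G: 53 + 60 = 113 → 113
  B: 247 + 0.8×(128−247) = 247 − 95.2 = 151.8 → 152
  → #697198
40% tone:
  R: 13 + 46 = 59 → 59
  G: 53 + 30 = 83 → 83
  B: 247 + 0.4×(128−247) = 247 − 47.6 = 199.4 → 199
  → #3B53C7

#697198, #3B53C7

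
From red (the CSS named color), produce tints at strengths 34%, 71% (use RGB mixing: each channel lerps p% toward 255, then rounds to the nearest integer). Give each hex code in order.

#FF5757, #FFB5B5

CSS red is rgb(255, 0, 0).
34%: (255→255, 0 + 86.7 = 86.7→87, 0 + 86.7 = 86.7→87) → #FF5757
71%: (255→255, 0 + 181.05 = 181.05→181, 0 + 181.05 = 181.05→181) → #FFB5B5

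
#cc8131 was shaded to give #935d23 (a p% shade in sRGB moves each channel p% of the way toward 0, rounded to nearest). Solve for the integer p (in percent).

#cc8131 is rgb(204, 129, 49); #935d23 is rgb(147, 93, 35).
On the R channel (widest range): 147 ≈ 204 + (p/100)(0 − 204), so p ≈ 100×(147 − 204)/(0 − 204) = -5700/-204 = 27.94.
p = 28 reproduces all three channels after rounding.

28%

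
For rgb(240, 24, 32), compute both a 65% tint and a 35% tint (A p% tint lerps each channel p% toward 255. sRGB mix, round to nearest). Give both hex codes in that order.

#FAAEB1, #F5696E

65% tint:
  R: 240 + 0.65×(255−240) = 240 + 9.75 = 249.75 → 250
  G: 24 + 0.65×(255−24) = 24 + 150.15 = 174.15 → 174
  B: 32 + 0.65×(255−32) = 32 + 144.95 = 176.95 → 177
  → #FAAEB1
35% tint:
  R: 240 + 0.35×(255−240) = 240 + 5.25 = 245.25 → 245
  G: 24 + 0.35×(255−24) = 24 + 80.85 = 104.85 → 105
  B: 32 + 0.35×(255−32) = 32 + 78.05 = 110.05 → 110
  → #F5696E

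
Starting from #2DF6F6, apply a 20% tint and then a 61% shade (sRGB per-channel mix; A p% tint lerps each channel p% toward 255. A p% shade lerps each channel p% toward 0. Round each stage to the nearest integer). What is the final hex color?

#226161

#2DF6F6 is rgb(45, 246, 246).
A 20% tint moves each channel 20% toward 255:
  R: 45 + 0.2×(255−45) = 45 + 42 = 87 → 87
  G: 246 + 1.8 = 247.8 → 248
  B: 246 + 1.8 = 247.8 → 248
After the tint: rgb(87, 248, 248) = #57F8F8.
Per channel, c → c + 0.61(0 − c):
  R: 87 + 0.61×(0−87) = 87 − 53.07 = 33.93 → 34
  G: 248 + 0.61×(0−248) = 248 − 151.28 = 96.72 → 97
  B: 248 + 0.61×(0−248) = 248 − 151.28 = 96.72 → 97
rgb(34, 97, 97) = #226161.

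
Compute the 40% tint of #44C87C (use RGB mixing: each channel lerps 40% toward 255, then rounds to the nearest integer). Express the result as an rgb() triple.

rgb(143, 222, 176)

#44C87C is rgb(68, 200, 124).
Lerp each channel 40% toward 255:
  R: 68 + 0.4×(255−68) = 68 + 74.8 = 142.8 → 143
  G: 200 + 0.4×(255−200) = 200 + 22 = 222 → 222
  B: 124 + 0.4×(255−124) = 124 + 52.4 = 176.4 → 176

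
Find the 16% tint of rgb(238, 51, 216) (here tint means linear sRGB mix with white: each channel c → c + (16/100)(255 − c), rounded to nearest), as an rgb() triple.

rgb(241, 84, 222)

Lerp each channel 16% toward 255:
  R: 238 + 0.16×(255−238) = 238 + 2.72 = 240.72 → 241
  G: 51 + 0.16×(255−51) = 51 + 32.64 = 83.64 → 84
  B: 216 + 6.24 = 222.24 → 222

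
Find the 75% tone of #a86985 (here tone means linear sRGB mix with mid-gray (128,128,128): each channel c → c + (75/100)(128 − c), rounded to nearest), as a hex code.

#8a7a81

#a86985 is rgb(168, 105, 133).
Per channel, c → c + 0.75(128 − c):
  R: 168 + 0.75×(128−168) = 168 − 30 = 138 → 138
  G: 105 + 17.25 = 122.25 → 122
  B: 133 + 0.75×(128−133) = 133 − 3.75 = 129.25 → 129
rgb(138, 122, 129) = #8a7a81.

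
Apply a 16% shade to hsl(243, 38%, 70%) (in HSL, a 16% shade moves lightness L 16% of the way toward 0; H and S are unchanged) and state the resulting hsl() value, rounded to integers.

hsl(243, 38%, 59%)

L moves 16% from 70 toward 0: 70 − 11.2 = 58.8 → 59.
H and S are unchanged.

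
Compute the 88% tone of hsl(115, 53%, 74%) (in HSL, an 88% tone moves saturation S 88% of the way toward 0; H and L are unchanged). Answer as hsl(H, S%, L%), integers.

S moves 88% from 53 toward 0: 53 − 46.64 = 6.36 → 6.
H and L are unchanged.

hsl(115, 6%, 74%)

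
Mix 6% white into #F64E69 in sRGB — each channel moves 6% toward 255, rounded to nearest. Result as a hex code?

#F64E69 is rgb(246, 78, 105).
Lerp each channel 6% toward 255:
  R: 246 + 0.06×(255−246) = 246 + 0.54 = 246.54 → 247
  G: 78 + 10.62 = 88.62 → 89
  B: 105 + 0.06×(255−105) = 105 + 9 = 114 → 114
rgb(247, 89, 114) = #F75972.

#F75972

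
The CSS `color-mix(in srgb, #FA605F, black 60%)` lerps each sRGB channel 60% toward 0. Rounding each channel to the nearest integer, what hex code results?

#642626

#FA605F is rgb(250, 96, 95).
Per channel, c → c + 0.6(0 − c):
  R: 250 + 0.6×(0−250) = 250 − 150 = 100 → 100
  G: 96 − 57.6 = 38.4 → 38
  B: 95 + 0.6×(0−95) = 95 − 57 = 38 → 38
rgb(100, 38, 38) = #642626.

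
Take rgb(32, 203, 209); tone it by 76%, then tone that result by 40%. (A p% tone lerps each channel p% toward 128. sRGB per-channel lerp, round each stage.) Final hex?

Lerp each channel 76% toward 128:
  R: 32 + 72.96 = 104.96 → 105
  G: 203 − 57 = 146 → 146
  B: 209 − 61.56 = 147.44 → 147
After the tone: rgb(105, 146, 147) = #699293.
A 40% tone moves each channel 40% toward 128:
  R: 105 + 0.4×(128−105) = 105 + 9.2 = 114.2 → 114
  G: 146 + 0.4×(128−146) = 146 − 7.2 = 138.8 → 139
  B: 147 − 7.6 = 139.4 → 139
rgb(114, 139, 139) = #728B8B.

#728B8B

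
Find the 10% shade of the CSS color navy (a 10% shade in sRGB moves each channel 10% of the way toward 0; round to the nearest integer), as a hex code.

CSS navy is rgb(0, 0, 128).
Per channel, c → c + 0.1(0 − c):
  R: 0 + 0 = 0 → 0
  G: 0 + 0.1×(0−0) = 0 + 0 = 0 → 0
  B: 128 − 12.8 = 115.2 → 115
rgb(0, 0, 115) = #000073.

#000073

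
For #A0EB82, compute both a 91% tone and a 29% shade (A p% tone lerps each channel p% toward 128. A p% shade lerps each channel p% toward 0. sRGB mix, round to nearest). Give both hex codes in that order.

#A0EB82 is rgb(160, 235, 130).
91% tone:
  R: 160 + 0.91×(128−160) = 160 − 29.12 = 130.88 → 131
  G: 235 − 97.37 = 137.63 → 138
  B: 130 − 1.82 = 128.18 → 128
  → #838A80
29% shade:
  R: 160 − 46.4 = 113.6 → 114
  G: 235 + 0.29×(0−235) = 235 − 68.15 = 166.85 → 167
  B: 130 + 0.29×(0−130) = 130 − 37.7 = 92.3 → 92
  → #72A75C

#838A80, #72A75C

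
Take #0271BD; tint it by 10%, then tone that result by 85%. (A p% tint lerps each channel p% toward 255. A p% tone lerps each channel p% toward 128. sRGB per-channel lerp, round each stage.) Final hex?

#0271BD is rgb(2, 113, 189).
A 10% tint moves each channel 10% toward 255:
  R: 2 + 0.1×(255−2) = 2 + 25.3 = 27.3 → 27
  G: 113 + 0.1×(255−113) = 113 + 14.2 = 127.2 → 127
  B: 189 + 0.1×(255−189) = 189 + 6.6 = 195.6 → 196
After the tint: rgb(27, 127, 196) = #1B7FC4.
An 85% tone moves each channel 85% toward 128:
  R: 27 + 0.85×(128−27) = 27 + 85.85 = 112.85 → 113
  G: 127 + 0.85×(128−127) = 127 + 0.85 = 127.85 → 128
  B: 196 − 57.8 = 138.2 → 138
rgb(113, 128, 138) = #71808A.

#71808A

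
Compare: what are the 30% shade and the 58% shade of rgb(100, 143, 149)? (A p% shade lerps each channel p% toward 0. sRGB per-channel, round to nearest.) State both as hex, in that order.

#466468, #2a3c3f

30% shade:
  R: 100 − 30 = 70 → 70
  G: 143 + 0.3×(0−143) = 143 − 42.9 = 100.1 → 100
  B: 149 + 0.3×(0−149) = 149 − 44.7 = 104.3 → 104
  → #466468
58% shade:
  R: 100 − 58 = 42 → 42
  G: 143 + 0.58×(0−143) = 143 − 82.94 = 60.06 → 60
  B: 149 + 0.58×(0−149) = 149 − 86.42 = 62.58 → 63
  → #2a3c3f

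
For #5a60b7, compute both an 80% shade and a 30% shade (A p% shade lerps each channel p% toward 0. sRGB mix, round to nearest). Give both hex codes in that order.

#5a60b7 is rgb(90, 96, 183).
80% shade:
  R: 90 − 72 = 18 → 18
  G: 96 + 0.8×(0−96) = 96 − 76.8 = 19.2 → 19
  B: 183 − 146.4 = 36.6 → 37
  → #121325
30% shade:
  R: 90 + 0.3×(0−90) = 90 − 27 = 63 → 63
  G: 96 − 28.8 = 67.2 → 67
  B: 183 − 54.9 = 128.1 → 128
  → #3f4380

#121325, #3f4380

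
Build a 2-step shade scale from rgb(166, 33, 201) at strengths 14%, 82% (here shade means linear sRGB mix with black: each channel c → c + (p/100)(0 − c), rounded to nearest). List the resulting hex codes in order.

#8f1cad, #1e0624

14%: (166 − 23.24 = 142.76→143, 33 − 4.62 = 28.38→28, 201 − 28.14 = 172.86→173) → #8f1cad
82%: (166 − 136.12 = 29.88→30, 33 − 27.06 = 5.94→6, 201 − 164.82 = 36.18→36) → #1e0624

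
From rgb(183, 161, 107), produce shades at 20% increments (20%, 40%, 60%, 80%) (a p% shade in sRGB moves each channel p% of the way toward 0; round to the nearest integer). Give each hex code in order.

#928156, #6e6140, #49402b, #252015

20%: (183 − 36.6 = 146.4→146, 161 − 32.2 = 128.8→129, 107 − 21.4 = 85.6→86) → #928156
40%: (183 − 73.2 = 109.8→110, 161 − 64.4 = 96.6→97, 107 − 42.8 = 64.2→64) → #6e6140
60%: (183 − 109.8 = 73.2→73, 161 − 96.6 = 64.4→64, 107 − 64.2 = 42.8→43) → #49402b
80%: (183 − 146.4 = 36.6→37, 161 − 128.8 = 32.2→32, 107 − 85.6 = 21.4→21) → #252015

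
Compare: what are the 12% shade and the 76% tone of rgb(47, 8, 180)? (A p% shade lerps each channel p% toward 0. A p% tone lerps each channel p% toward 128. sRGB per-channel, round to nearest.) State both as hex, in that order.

12% shade:
  R: 47 + 0.12×(0−47) = 47 − 5.64 = 41.36 → 41
  G: 8 + 0.12×(0−8) = 8 − 0.96 = 7.04 → 7
  B: 180 + 0.12×(0−180) = 180 − 21.6 = 158.4 → 158
  → #29079e
76% tone:
  R: 47 + 61.56 = 108.56 → 109
  G: 8 + 0.76×(128−8) = 8 + 91.2 = 99.2 → 99
  B: 180 + 0.76×(128−180) = 180 − 39.52 = 140.48 → 140
  → #6d638c

#29079e, #6d638c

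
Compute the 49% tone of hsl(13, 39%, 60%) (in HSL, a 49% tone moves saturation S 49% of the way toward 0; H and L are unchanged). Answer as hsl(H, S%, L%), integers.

S moves 49% from 39 toward 0: 39 − 19.11 = 19.89 → 20.
H and L are unchanged.

hsl(13, 20%, 60%)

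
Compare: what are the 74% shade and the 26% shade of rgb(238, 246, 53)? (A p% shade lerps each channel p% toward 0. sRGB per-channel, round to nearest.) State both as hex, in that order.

74% shade:
  R: 238 + 0.74×(0−238) = 238 − 176.12 = 61.88 → 62
  G: 246 − 182.04 = 63.96 → 64
  B: 53 + 0.74×(0−53) = 53 − 39.22 = 13.78 → 14
  → #3E400E
26% shade:
  R: 238 + 0.26×(0−238) = 238 − 61.88 = 176.12 → 176
  G: 246 − 63.96 = 182.04 → 182
  B: 53 − 13.78 = 39.22 → 39
  → #B0B627

#3E400E, #B0B627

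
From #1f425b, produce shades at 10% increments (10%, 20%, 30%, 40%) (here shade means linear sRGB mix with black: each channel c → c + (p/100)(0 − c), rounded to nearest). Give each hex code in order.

#1f425b is rgb(31, 66, 91).
10%: (31 − 3.1 = 27.9→28, 66 − 6.6 = 59.4→59, 91 − 9.1 = 81.9→82) → #1c3b52
20%: (31 − 6.2 = 24.8→25, 66 − 13.2 = 52.8→53, 91 − 18.2 = 72.8→73) → #193549
30%: (31 − 9.3 = 21.7→22, 66 − 19.8 = 46.2→46, 91 − 27.3 = 63.7→64) → #162e40
40%: (31 − 12.4 = 18.6→19, 66 − 26.4 = 39.6→40, 91 − 36.4 = 54.6→55) → #132837

#1c3b52, #193549, #162e40, #132837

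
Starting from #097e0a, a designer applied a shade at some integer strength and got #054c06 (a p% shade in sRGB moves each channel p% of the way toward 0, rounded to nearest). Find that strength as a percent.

40%

#097e0a is rgb(9, 126, 10); #054c06 is rgb(5, 76, 6).
On the G channel (widest range): 76 ≈ 126 + (p/100)(0 − 126), so p ≈ 100×(76 − 126)/(0 − 126) = -5000/-126 = 39.68.
p = 40 reproduces all three channels after rounding.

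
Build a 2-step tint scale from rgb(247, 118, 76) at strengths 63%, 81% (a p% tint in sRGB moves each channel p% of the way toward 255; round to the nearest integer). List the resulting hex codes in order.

63%: (247 + 5.04 = 252.04→252, 118 + 86.31 = 204.31→204, 76 + 112.77 = 188.77→189) → #fcccbd
81%: (247 + 6.48 = 253.48→253, 118 + 110.97 = 228.97→229, 76 + 144.99 = 220.99→221) → #fde5dd

#fcccbd, #fde5dd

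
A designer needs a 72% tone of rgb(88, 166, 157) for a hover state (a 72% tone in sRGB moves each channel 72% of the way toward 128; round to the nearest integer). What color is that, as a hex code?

Lerp each channel 72% toward 128:
  R: 88 + 0.72×(128−88) = 88 + 28.8 = 116.8 → 117
  G: 166 + 0.72×(128−166) = 166 − 27.36 = 138.64 → 139
  B: 157 − 20.88 = 136.12 → 136
rgb(117, 139, 136) = #758B88.

#758B88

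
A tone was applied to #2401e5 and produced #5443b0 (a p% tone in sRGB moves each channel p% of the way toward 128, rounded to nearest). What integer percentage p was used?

52%

#2401e5 is rgb(36, 1, 229); #5443b0 is rgb(84, 67, 176).
On the G channel (widest range): 67 ≈ 1 + (p/100)(128 − 1), so p ≈ 100×(67 − 1)/(128 − 1) = 6600/127 = 51.97.
p = 52 reproduces all three channels after rounding.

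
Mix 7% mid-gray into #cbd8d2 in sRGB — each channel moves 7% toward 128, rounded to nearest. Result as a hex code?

#cbd8d2 is rgb(203, 216, 210).
Per channel, c → c + 0.07(128 − c):
  R: 203 + 0.07×(128−203) = 203 − 5.25 = 197.75 → 198
  G: 216 + 0.07×(128−216) = 216 − 6.16 = 209.84 → 210
  B: 210 − 5.74 = 204.26 → 204
rgb(198, 210, 204) = #c6d2cc.

#c6d2cc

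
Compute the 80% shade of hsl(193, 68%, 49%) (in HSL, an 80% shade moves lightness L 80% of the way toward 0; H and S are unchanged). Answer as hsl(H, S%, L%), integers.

L moves 80% from 49 toward 0: 49 − 39.2 = 9.8 → 10.
H and S are unchanged.

hsl(193, 68%, 10%)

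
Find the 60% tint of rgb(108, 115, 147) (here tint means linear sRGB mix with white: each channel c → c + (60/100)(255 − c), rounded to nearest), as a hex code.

A 60% tint moves each channel 60% toward 255:
  R: 108 + 0.6×(255−108) = 108 + 88.2 = 196.2 → 196
  G: 115 + 84 = 199 → 199
  B: 147 + 64.8 = 211.8 → 212
rgb(196, 199, 212) = #c4c7d4.

#c4c7d4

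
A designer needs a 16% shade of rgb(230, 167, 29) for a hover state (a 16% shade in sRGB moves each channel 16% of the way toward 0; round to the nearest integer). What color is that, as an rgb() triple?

rgb(193, 140, 24)

A 16% shade moves each channel 16% toward 0:
  R: 230 + 0.16×(0−230) = 230 − 36.8 = 193.2 → 193
  G: 167 − 26.72 = 140.28 → 140
  B: 29 + 0.16×(0−29) = 29 − 4.64 = 24.36 → 24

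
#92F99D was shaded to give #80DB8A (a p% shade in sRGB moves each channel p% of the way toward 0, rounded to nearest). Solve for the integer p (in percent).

12%

#92F99D is rgb(146, 249, 157); #80DB8A is rgb(128, 219, 138).
On the G channel (widest range): 219 ≈ 249 + (p/100)(0 − 249), so p ≈ 100×(219 − 249)/(0 − 249) = -3000/-249 = 12.05.
p = 12 reproduces all three channels after rounding.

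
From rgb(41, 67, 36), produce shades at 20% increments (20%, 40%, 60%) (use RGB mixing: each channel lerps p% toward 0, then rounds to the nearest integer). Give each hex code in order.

#21361d, #192816, #101b0e

20%: (41 − 8.2 = 32.8→33, 67 − 13.4 = 53.6→54, 36 − 7.2 = 28.8→29) → #21361d
40%: (41 − 16.4 = 24.6→25, 67 − 26.8 = 40.2→40, 36 − 14.4 = 21.6→22) → #192816
60%: (41 − 24.6 = 16.4→16, 67 − 40.2 = 26.8→27, 36 − 21.6 = 14.4→14) → #101b0e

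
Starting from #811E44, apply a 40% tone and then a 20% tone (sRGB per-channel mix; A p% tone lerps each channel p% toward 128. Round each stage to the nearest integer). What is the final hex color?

#811E44 is rgb(129, 30, 68).
Per channel, c → c + 0.4(128 − c):
  R: 129 + 0.4×(128−129) = 129 − 0.4 = 128.6 → 129
  G: 30 + 39.2 = 69.2 → 69
  B: 68 + 0.4×(128−68) = 68 + 24 = 92 → 92
After the tone: rgb(129, 69, 92) = #81455C.
Lerp each channel 20% toward 128:
  R: 129 + 0.2×(128−129) = 129 − 0.2 = 128.8 → 129
  G: 69 + 0.2×(128−69) = 69 + 11.8 = 80.8 → 81
  B: 92 + 0.2×(128−92) = 92 + 7.2 = 99.2 → 99
rgb(129, 81, 99) = #815163.

#815163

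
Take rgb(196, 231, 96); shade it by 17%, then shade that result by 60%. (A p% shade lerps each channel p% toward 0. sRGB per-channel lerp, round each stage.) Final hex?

#414d20

Per channel, c → c + 0.17(0 − c):
  R: 196 − 33.32 = 162.68 → 163
  G: 231 − 39.27 = 191.73 → 192
  B: 96 − 16.32 = 79.68 → 80
After the shade: rgb(163, 192, 80) = #a3c050.
A 60% shade moves each channel 60% toward 0:
  R: 163 + 0.6×(0−163) = 163 − 97.8 = 65.2 → 65
  G: 192 − 115.2 = 76.8 → 77
  B: 80 + 0.6×(0−80) = 80 − 48 = 32 → 32
rgb(65, 77, 32) = #414d20.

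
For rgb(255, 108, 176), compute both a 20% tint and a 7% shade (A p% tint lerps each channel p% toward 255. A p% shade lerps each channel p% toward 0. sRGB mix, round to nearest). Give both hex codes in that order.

20% tint:
  R: 255 + 0.2×(255−255) = 255 + 0 = 255 → 255
  G: 108 + 0.2×(255−108) = 108 + 29.4 = 137.4 → 137
  B: 176 + 15.8 = 191.8 → 192
  → #ff89c0
7% shade:
  R: 255 + 0.07×(0−255) = 255 − 17.85 = 237.15 → 237
  G: 108 + 0.07×(0−108) = 108 − 7.56 = 100.44 → 100
  B: 176 − 12.32 = 163.68 → 164
  → #ed64a4

#ff89c0, #ed64a4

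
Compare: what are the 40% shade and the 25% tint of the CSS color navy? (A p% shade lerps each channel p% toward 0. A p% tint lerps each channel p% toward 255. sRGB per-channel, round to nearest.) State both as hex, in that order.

#00004D, #4040A0

CSS navy is rgb(0, 0, 128).
40% shade:
  R: 0 + 0.4×(0−0) = 0 + 0 = 0 → 0
  G: 0 + 0 = 0 → 0
  B: 128 − 51.2 = 76.8 → 77
  → #00004D
25% tint:
  R: 0 + 0.25×(255−0) = 0 + 63.75 = 63.75 → 64
  G: 0 + 63.75 = 63.75 → 64
  B: 128 + 31.75 = 159.75 → 160
  → #4040A0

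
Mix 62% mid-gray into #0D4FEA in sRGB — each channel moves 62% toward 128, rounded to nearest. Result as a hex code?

#546DA8

#0D4FEA is rgb(13, 79, 234).
Per channel, c → c + 0.62(128 − c):
  R: 13 + 71.3 = 84.3 → 84
  G: 79 + 0.62×(128−79) = 79 + 30.38 = 109.38 → 109
  B: 234 − 65.72 = 168.28 → 168
rgb(84, 109, 168) = #546DA8.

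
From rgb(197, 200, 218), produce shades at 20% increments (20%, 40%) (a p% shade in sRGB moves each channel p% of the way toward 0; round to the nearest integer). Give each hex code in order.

20%: (197 − 39.4 = 157.6→158, 200 − 40 = 160→160, 218 − 43.6 = 174.4→174) → #9ea0ae
40%: (197 − 78.8 = 118.2→118, 200 − 80 = 120→120, 218 − 87.2 = 130.8→131) → #767883

#9ea0ae, #767883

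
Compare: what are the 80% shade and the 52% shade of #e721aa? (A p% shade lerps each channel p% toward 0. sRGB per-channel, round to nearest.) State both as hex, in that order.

#e721aa is rgb(231, 33, 170).
80% shade:
  R: 231 − 184.8 = 46.2 → 46
  G: 33 + 0.8×(0−33) = 33 − 26.4 = 6.6 → 7
  B: 170 − 136 = 34 → 34
  → #2e0722
52% shade:
  R: 231 + 0.52×(0−231) = 231 − 120.12 = 110.88 → 111
  G: 33 + 0.52×(0−33) = 33 − 17.16 = 15.84 → 16
  B: 170 − 88.4 = 81.6 → 82
  → #6f1052

#2e0722, #6f1052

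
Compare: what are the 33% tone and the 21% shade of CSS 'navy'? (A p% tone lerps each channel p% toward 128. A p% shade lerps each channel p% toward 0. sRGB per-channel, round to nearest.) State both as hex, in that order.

#2A2A80, #000065

CSS navy is rgb(0, 0, 128).
33% tone:
  R: 0 + 0.33×(128−0) = 0 + 42.24 = 42.24 → 42
  G: 0 + 42.24 = 42.24 → 42
  B: 128 + 0.33×(128−128) = 128 + 0 = 128 → 128
  → #2A2A80
21% shade:
  R: 0 + 0 = 0 → 0
  G: 0 + 0 = 0 → 0
  B: 128 + 0.21×(0−128) = 128 − 26.88 = 101.12 → 101
  → #000065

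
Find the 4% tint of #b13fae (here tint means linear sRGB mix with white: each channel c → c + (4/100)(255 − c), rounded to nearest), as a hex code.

#b447b1

#b13fae is rgb(177, 63, 174).
Per channel, c → c + 0.04(255 − c):
  R: 177 + 3.12 = 180.12 → 180
  G: 63 + 7.68 = 70.68 → 71
  B: 174 + 0.04×(255−174) = 174 + 3.24 = 177.24 → 177
rgb(180, 71, 177) = #b447b1.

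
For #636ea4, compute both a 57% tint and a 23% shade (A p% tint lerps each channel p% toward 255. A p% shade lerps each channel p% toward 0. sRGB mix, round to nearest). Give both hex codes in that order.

#bcc1d8, #4c557e

#636ea4 is rgb(99, 110, 164).
57% tint:
  R: 99 + 88.92 = 187.92 → 188
  G: 110 + 82.65 = 192.65 → 193
  B: 164 + 0.57×(255−164) = 164 + 51.87 = 215.87 → 216
  → #bcc1d8
23% shade:
  R: 99 − 22.77 = 76.23 → 76
  G: 110 − 25.3 = 84.7 → 85
  B: 164 + 0.23×(0−164) = 164 − 37.72 = 126.28 → 126
  → #4c557e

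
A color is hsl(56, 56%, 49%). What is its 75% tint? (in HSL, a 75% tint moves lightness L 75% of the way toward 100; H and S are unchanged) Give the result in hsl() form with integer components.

L moves 75% from 49 toward 100: 49 + 38.25 = 87.25 → 87.
H and S are unchanged.

hsl(56, 56%, 87%)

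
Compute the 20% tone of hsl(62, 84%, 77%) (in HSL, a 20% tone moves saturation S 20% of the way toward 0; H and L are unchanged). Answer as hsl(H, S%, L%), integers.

S moves 20% from 84 toward 0: 84 − 16.8 = 67.2 → 67.
H and L are unchanged.

hsl(62, 67%, 77%)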